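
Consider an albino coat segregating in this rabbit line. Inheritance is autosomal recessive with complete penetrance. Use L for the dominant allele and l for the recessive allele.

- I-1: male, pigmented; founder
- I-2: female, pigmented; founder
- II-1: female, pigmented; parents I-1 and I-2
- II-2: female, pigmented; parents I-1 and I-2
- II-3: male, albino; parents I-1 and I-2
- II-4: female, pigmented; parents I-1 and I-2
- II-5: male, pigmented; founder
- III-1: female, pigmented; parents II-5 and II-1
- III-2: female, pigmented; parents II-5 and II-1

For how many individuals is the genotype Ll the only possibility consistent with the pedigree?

Obligate heterozygotes: I-1 is pigmented so carries L and passed l to II-3 (ll), so I-1 is Ll; I-2 is pigmented so carries L and passed l to II-3 (ll), so I-2 is Ll.
Every other individual is either homozygous by phenotype or has at least one consistent homozygous assignment, so the count is 2.

2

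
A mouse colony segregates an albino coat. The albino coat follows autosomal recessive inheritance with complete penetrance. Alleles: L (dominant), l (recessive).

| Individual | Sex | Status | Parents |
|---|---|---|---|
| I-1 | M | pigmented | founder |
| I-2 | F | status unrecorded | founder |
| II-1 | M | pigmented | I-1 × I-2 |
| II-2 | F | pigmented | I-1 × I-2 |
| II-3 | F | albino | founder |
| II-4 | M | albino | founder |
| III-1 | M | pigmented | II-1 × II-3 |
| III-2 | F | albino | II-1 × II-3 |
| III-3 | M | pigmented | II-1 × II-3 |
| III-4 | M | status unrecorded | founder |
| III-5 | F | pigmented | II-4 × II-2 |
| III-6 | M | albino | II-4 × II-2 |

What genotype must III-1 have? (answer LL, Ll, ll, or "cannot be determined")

From phenotype alone, III-1 is LL or Ll.
III-1 is pigmented so carries L and received l from II-3 (ll), so III-1 is Ll.

Ll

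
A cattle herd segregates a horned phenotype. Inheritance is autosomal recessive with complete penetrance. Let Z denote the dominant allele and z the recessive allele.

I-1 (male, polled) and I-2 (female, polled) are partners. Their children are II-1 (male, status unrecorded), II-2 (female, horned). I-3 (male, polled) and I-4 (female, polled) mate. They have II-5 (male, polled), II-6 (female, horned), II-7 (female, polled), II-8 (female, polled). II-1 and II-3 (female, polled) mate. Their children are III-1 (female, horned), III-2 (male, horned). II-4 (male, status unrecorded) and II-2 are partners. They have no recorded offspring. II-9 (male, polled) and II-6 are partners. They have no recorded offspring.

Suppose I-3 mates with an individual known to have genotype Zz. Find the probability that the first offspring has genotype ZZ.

1/4

I-3 is polled so carries Z and passed z to II-6 (zz), so I-3 is Zz.
The cross gives 1/4 ZZ : 1/2 Zz : 1/4 zz, so P(offspring has genotype ZZ) = 1/4.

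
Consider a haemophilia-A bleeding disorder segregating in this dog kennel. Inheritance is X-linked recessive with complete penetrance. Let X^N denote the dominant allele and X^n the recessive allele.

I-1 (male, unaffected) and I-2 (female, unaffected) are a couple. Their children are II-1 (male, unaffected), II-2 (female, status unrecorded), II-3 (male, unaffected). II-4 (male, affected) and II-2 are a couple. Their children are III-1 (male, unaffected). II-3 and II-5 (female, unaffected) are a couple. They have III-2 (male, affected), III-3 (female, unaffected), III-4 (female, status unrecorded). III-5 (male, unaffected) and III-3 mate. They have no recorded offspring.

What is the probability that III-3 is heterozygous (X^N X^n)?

II-3 is unaffected, so II-3 is X^N Y.
II-5 is unaffected so carries N and passed n to III-2 (X^n Y), so II-5 is X^N X^n.
Their cross gives offspring ratios 1/2 X^N X^N : 1/2 X^N X^n. Conditioning on III-3 being unaffected, P(X^N X^n) = 1/2 / 1 = 1/2.

1/2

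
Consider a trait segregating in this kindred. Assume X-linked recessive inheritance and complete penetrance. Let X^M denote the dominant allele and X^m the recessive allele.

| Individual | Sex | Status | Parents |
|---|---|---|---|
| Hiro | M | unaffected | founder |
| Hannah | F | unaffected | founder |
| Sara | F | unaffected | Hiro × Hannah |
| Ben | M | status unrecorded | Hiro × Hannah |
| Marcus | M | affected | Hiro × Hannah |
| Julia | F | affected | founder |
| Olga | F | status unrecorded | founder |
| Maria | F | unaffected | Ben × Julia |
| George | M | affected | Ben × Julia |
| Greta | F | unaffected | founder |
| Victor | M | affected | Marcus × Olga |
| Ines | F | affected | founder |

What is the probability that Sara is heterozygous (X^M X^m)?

1/2

Hiro is unaffected, so Hiro is X^M Y.
Hannah is unaffected so carries M and passed m to Marcus (X^m Y), so Hannah is X^M X^m.
Their cross gives offspring ratios 1/2 X^M X^M : 1/2 X^M X^m. Conditioning on Sara being unaffected, P(X^M X^m) = 1/2 / 1 = 1/2.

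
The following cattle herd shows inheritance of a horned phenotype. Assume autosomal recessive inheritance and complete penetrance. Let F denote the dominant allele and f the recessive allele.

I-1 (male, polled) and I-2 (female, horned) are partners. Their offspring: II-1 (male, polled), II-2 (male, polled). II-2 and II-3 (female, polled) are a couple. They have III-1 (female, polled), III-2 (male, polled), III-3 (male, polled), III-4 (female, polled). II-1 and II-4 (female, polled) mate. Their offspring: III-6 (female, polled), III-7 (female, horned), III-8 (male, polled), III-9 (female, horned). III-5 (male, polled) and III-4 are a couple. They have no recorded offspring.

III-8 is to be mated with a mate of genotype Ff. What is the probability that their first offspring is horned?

1/6

II-1 is polled so carries F and received f from I-2 (ff), so II-1 is Ff.
II-4 is polled so carries F and passed f to III-7 (ff), so II-4 is Ff.
III-8 is a polled offspring of II-1 (Ff) × II-4 (Ff), whose cross gives 1/4 FF : 1/2 Ff : 1/4 ff; conditioning on being polled, III-8 is FF with probability 1/3, Ff with probability 2/3.
Summing over parental genotype combinations, P(offspring is horned) = 2/3·1/4 = 1/6.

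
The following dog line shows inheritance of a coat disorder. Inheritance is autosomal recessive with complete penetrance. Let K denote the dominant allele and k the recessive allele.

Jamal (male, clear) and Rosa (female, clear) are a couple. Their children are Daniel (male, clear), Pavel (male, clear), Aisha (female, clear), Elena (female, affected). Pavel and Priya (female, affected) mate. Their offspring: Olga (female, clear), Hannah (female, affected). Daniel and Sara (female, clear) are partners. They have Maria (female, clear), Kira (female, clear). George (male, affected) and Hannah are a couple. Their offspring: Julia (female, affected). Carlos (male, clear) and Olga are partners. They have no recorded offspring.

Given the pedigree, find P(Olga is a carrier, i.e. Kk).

Olga is clear so carries K and received k from Priya (kk), so Olga is Kk, giving P(Kk) = 1.

1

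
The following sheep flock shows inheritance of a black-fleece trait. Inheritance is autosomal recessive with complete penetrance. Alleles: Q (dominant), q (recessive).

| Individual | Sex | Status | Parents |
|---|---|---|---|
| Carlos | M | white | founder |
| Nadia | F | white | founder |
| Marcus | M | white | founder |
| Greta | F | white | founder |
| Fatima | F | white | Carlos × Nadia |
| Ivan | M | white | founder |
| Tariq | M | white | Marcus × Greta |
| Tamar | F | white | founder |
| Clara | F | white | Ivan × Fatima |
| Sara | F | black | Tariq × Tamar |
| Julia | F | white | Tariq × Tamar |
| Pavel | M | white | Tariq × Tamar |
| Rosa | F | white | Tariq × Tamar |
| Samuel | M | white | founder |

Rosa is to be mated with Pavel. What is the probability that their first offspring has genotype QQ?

Tariq is white so carries Q and passed q to Sara (qq), so Tariq is Qq.
Tamar is white so carries Q and passed q to Sara (qq), so Tamar is Qq.
Rosa is a white offspring of Tariq (Qq) × Tamar (Qq), whose cross gives 1/4 QQ : 1/2 Qq : 1/4 qq; conditioning on being white, Rosa is QQ with probability 1/3, Qq with probability 2/3.
Pavel is a white offspring of Tariq (Qq) × Tamar (Qq), whose cross gives 1/4 QQ : 1/2 Qq : 1/4 qq; conditioning on being white, Pavel is QQ with probability 1/3, Qq with probability 2/3.
Summing over parental genotype combinations, P(offspring has genotype QQ) = 1/9·1 + 2/9·1/2 + 2/9·1/2 + 4/9·1/4 = 4/9.

4/9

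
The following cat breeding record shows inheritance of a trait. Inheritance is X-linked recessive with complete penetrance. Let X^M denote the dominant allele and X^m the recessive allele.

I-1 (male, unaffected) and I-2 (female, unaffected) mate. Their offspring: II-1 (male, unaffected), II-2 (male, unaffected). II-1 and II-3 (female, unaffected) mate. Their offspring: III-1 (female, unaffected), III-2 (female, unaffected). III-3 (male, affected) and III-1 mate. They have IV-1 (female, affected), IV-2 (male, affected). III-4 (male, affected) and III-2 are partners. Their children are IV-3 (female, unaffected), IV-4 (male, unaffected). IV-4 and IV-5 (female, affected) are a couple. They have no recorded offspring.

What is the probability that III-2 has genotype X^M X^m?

II-1 is unaffected, so II-1 is X^M Y.
II-3 is unaffected so carries M and passed m to III-1 (X^M X^m, whose M came from II-1), so II-3 is X^M X^m.
Their cross gives offspring ratios 1/2 X^M X^M : 1/2 X^M X^m. Conditioning on III-2 being unaffected, P(X^M X^m) = 1/2 / 1 = 1/2 before taking III-2's own offspring into account.
III-4 is affected, so III-4 is X^m Y.
Now use III-2's offspring. Probability of each recorded status — unaffected daughter IV-3: 1/2 if III-2 is X^M X^m, 1 if X^M X^M; unaffected son IV-4: 1/2 if III-2 is X^M X^m, 1 if X^M X^M.
Bayes: P(X^M X^m) = 1/2·1/4 / (1/2·1/4 + 1/2·1) = 1/5.

1/5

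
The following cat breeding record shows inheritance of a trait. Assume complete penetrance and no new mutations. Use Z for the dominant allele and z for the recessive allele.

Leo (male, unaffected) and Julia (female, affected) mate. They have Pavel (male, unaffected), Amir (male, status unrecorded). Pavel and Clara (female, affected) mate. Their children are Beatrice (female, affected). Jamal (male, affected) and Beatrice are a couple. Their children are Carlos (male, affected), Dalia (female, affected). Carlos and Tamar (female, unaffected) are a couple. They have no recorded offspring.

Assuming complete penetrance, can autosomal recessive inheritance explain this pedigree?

Yes

A consistent assignment under autosomal recessive exists: Leo ZZ, Julia zz, Pavel Zz, Amir Zz, Clara zz, Beatrice zz, Jamal zz, Carlos zz, Dalia zz, Tamar ZZ.
In this assignment every recorded phenotype matches its genotype and every non-founder's genotype is obtainable from its parents' genotypes, so the pedigree is consistent.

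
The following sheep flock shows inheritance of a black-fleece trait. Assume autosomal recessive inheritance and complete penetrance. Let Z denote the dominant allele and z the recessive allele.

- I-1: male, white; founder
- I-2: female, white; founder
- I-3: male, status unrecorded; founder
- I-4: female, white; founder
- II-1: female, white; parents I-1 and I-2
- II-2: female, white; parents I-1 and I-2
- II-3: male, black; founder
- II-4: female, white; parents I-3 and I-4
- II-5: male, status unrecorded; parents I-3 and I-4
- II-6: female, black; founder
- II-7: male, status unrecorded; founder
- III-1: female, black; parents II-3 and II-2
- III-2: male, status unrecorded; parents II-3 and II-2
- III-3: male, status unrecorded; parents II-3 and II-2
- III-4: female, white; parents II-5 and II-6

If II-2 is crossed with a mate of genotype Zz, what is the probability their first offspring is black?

1/4

II-2 is white so carries Z and passed z to III-1 (zz), so II-2 is Zz.
The cross gives 1/4 ZZ : 1/2 Zz : 1/4 zz, so P(offspring is black) = 1/4.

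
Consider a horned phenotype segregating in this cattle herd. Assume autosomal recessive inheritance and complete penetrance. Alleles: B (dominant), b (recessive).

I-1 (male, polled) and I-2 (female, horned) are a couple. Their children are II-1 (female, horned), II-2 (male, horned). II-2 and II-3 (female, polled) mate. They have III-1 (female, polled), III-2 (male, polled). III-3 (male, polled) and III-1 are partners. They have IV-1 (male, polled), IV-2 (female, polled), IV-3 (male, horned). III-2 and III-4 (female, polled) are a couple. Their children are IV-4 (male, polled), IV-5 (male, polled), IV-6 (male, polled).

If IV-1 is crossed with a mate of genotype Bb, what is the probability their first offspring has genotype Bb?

1/2

III-3 is polled so carries B and passed b to IV-3 (bb), so III-3 is Bb.
III-1 is polled so carries B and received b from II-2 (bb), so III-1 is Bb.
IV-1 is a polled offspring of III-3 (Bb) × III-1 (Bb), whose cross gives 1/4 BB : 1/2 Bb : 1/4 bb; conditioning on being polled, IV-1 is BB with probability 1/3, Bb with probability 2/3.
Summing over parental genotype combinations, P(offspring has genotype Bb) = 1/3·1/2 + 2/3·1/2 = 1/2.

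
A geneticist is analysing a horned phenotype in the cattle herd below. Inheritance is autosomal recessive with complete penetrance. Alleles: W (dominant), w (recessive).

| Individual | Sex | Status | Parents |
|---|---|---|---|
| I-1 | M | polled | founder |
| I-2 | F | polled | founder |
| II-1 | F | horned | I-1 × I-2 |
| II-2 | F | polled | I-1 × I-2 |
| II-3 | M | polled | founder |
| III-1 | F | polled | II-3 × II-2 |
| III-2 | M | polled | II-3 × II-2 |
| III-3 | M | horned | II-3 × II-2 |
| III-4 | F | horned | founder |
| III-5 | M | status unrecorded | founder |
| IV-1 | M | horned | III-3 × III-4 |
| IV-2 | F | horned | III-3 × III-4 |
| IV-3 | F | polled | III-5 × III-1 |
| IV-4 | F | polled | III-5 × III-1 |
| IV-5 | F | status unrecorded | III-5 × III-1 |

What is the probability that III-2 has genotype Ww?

2/3

II-3 is polled so carries W and passed w to III-3 (ww), so II-3 is Ww.
II-2 is polled so carries W and passed w to III-3 (ww), so II-2 is Ww.
Their cross gives offspring ratios 1/4 WW : 1/2 Ww : 1/4 ww. Conditioning on III-2 being polled, P(Ww) = 1/2 / 3/4 = 2/3.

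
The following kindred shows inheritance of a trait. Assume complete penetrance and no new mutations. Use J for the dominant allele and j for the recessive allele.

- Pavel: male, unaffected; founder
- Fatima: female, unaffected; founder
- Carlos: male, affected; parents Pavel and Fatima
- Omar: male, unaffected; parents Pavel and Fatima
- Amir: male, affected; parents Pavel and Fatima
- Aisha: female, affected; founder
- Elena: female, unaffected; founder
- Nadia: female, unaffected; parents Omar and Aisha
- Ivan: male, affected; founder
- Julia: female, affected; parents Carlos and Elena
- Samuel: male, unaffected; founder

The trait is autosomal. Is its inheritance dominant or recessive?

Pavel and Fatima are both unaffected yet have an affected child Carlos. Under dominance, an affected child requires at least one affected parent, so the trait cannot be dominant.

recessive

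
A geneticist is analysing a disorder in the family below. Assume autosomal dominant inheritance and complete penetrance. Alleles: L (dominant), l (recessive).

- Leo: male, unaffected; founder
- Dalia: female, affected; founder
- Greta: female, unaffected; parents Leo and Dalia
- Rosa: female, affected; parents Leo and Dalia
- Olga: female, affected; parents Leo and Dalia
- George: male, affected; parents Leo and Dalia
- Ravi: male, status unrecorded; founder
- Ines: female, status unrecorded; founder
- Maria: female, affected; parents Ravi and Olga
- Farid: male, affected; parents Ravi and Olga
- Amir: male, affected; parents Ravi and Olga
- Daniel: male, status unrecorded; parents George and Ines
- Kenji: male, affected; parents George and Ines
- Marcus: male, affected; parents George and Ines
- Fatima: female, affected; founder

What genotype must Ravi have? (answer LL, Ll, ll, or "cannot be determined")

Ravi's phenotype is unrecorded, and no parent or child forces a single allele at both positions; consistent genotype assignments exist with Ravi as LL or Ll or ll.

cannot be determined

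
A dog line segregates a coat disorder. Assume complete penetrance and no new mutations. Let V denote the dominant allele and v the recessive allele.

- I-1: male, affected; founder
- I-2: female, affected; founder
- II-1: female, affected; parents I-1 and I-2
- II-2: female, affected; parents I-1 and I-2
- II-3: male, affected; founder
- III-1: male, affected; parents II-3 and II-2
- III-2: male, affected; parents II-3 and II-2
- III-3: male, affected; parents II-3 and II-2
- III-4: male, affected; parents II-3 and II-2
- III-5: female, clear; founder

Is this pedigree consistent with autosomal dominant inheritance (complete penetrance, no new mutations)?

A consistent assignment under autosomal dominant exists: I-1 VV, I-2 VV, II-1 VV, II-2 VV, II-3 VV, III-1 VV, III-2 VV, III-3 VV, III-4 VV, III-5 vv.
In this assignment every recorded phenotype matches its genotype and every non-founder's genotype is obtainable from its parents' genotypes, so the pedigree is consistent.

Yes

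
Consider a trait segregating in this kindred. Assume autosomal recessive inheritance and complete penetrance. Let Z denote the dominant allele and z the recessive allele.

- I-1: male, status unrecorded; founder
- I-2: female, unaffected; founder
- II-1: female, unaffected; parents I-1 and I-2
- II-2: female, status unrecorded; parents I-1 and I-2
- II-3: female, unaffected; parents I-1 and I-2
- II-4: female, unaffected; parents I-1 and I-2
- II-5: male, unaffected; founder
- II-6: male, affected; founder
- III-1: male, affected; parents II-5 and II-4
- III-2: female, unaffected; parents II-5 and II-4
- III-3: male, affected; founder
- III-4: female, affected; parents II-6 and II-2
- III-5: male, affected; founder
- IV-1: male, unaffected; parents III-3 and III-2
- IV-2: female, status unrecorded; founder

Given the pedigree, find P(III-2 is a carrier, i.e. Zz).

1/2

II-5 is unaffected so carries Z and passed z to III-1 (zz), so II-5 is Zz.
II-4 is unaffected so carries Z and passed z to III-1 (zz), so II-4 is Zz.
Their cross gives offspring ratios 1/4 ZZ : 1/2 Zz : 1/4 zz. Conditioning on III-2 being unaffected, P(Zz) = 1/2 / 3/4 = 2/3 before taking III-2's own offspring into account.
III-3 is affected, so III-3 is zz.
Now use III-2's offspring. Probability of each recorded status — unaffected son IV-1: 1/2 if III-2 is Zz, 1 if ZZ.
Bayes: P(Zz) = 2/3·1/2 / (2/3·1/2 + 1/3·1) = 1/2.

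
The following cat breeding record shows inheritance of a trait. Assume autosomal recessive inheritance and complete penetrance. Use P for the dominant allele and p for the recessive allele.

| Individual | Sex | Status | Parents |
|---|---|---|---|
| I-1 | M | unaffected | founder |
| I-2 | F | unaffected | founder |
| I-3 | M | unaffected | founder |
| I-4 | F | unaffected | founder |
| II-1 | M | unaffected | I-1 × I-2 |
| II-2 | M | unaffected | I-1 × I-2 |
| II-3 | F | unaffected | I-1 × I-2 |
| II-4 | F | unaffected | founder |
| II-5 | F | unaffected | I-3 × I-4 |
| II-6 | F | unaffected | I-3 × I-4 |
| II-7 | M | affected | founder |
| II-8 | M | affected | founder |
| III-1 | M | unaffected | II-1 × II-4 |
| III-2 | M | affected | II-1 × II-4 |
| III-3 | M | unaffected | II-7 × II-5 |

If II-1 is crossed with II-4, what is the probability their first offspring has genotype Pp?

1/2

II-1 is unaffected so carries P and passed p to III-2 (pp), so II-1 is Pp.
II-4 is unaffected so carries P and passed p to III-2 (pp), so II-4 is Pp.
The cross gives 1/4 PP : 1/2 Pp : 1/4 pp, so P(offspring has genotype Pp) = 1/2.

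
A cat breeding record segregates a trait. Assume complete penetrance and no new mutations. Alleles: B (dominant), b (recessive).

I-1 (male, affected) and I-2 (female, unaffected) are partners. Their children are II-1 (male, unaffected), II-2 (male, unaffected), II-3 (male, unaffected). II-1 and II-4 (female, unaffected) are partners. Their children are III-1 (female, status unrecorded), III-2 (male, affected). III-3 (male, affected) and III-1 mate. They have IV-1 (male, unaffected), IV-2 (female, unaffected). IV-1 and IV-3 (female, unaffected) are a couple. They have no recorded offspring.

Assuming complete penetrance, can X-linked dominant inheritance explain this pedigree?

Under X-linked dominant, III-2 (affected, male) cannot arise from II-1 (unaffected) × II-4 (unaffected).

No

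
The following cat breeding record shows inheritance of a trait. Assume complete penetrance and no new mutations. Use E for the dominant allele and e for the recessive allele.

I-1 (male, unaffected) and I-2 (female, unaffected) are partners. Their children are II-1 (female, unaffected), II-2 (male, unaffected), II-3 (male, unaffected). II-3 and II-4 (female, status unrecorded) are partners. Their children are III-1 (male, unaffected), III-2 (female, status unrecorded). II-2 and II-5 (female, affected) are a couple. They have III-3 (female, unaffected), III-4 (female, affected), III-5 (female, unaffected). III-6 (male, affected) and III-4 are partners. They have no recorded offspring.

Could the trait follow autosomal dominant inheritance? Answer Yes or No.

Yes

A consistent assignment under autosomal dominant exists: I-1 ee, I-2 ee, II-1 ee, II-2 ee, II-3 ee, II-4 Ee, II-5 Ee, III-1 ee, III-2 Ee, III-3 ee, III-4 Ee, III-5 ee, III-6 EE.
In this assignment every recorded phenotype matches its genotype and every non-founder's genotype is obtainable from its parents' genotypes, so the pedigree is consistent.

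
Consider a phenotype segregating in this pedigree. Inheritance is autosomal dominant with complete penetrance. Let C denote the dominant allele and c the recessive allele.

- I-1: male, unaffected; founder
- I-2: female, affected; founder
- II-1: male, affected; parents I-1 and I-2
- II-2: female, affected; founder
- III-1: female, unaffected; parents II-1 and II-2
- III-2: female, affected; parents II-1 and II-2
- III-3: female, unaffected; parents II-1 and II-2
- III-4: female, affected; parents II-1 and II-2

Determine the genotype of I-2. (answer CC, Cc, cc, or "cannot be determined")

I-2's phenotype allows CC or Cc, and no parent or child forces a single allele at both positions; consistent genotype assignments exist with I-2 as CC or Cc.

cannot be determined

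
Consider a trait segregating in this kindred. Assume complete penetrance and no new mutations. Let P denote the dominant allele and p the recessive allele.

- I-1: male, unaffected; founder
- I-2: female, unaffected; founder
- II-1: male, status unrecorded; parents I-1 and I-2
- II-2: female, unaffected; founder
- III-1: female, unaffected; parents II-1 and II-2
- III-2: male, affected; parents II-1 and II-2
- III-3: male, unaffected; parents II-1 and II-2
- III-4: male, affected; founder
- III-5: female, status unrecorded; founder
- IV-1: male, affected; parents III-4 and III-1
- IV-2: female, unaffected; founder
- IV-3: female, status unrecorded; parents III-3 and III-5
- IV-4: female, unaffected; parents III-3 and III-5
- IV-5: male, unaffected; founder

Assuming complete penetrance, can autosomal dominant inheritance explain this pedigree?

No

No assignment of genotypes under autosomal dominant satisfies every parent–offspring relationship, so the pedigree is inconsistent.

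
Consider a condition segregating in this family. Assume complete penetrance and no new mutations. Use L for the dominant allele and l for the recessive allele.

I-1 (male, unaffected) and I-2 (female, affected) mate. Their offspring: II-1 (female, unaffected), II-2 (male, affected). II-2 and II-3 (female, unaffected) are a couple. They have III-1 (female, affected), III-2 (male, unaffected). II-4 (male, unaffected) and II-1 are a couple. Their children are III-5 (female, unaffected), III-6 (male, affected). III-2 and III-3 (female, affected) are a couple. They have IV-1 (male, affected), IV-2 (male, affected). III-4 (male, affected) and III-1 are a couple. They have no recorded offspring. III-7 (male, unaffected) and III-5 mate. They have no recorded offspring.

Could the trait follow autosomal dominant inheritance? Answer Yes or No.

Under autosomal dominant, III-6 (affected, male) cannot arise from II-4 (unaffected) × II-1 (unaffected).

No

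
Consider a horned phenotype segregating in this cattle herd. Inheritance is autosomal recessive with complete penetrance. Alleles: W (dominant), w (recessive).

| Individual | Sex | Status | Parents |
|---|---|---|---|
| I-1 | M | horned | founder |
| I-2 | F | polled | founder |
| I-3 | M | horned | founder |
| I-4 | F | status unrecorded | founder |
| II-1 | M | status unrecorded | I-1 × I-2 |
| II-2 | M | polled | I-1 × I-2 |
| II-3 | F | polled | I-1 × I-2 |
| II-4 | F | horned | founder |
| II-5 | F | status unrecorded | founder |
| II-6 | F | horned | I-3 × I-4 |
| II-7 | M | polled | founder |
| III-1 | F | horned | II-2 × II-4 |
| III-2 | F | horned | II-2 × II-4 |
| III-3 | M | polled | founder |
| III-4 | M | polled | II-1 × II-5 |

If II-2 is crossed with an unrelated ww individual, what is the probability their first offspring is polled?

II-2 is polled so carries W and received w from I-1 (ww), so II-2 is Ww.
The cross gives 1/2 Ww : 1/2 ww, so P(offspring is polled) = 1/2.

1/2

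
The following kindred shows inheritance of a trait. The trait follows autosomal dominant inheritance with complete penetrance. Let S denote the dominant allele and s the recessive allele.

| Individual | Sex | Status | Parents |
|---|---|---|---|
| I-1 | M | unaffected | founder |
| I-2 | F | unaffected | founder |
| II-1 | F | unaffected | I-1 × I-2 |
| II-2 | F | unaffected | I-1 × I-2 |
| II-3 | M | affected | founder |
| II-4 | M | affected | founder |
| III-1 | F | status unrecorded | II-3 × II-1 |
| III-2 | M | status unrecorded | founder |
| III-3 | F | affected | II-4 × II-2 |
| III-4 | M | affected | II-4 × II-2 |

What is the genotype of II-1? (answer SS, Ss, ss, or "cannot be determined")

II-1 is unaffected, so II-1 is ss.

ss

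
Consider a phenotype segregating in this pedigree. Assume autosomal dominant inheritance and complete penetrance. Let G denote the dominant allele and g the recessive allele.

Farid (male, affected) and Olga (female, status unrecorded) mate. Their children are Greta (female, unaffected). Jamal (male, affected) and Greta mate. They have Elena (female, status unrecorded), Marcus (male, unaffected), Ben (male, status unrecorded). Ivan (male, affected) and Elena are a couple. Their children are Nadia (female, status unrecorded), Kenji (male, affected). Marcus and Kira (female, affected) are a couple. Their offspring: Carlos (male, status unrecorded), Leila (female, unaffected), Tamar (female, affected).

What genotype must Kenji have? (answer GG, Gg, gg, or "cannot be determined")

cannot be determined

Kenji's phenotype allows GG or Gg, and no parent or child forces a single allele at both positions; consistent genotype assignments exist with Kenji as GG or Gg.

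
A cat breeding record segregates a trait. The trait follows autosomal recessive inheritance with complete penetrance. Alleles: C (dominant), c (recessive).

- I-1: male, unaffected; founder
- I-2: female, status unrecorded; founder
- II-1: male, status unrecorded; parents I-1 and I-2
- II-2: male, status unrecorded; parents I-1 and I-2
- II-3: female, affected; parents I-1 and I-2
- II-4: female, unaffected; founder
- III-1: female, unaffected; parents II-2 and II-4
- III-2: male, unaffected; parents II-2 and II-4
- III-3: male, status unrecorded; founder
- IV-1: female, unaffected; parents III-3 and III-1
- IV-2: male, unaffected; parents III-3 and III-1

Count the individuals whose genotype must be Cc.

Obligate heterozygotes: I-1 is unaffected so carries C and passed c to II-3 (cc), so I-1 is Cc.
Every other individual is either homozygous by phenotype or has at least one consistent homozygous assignment, so the count is 1.

1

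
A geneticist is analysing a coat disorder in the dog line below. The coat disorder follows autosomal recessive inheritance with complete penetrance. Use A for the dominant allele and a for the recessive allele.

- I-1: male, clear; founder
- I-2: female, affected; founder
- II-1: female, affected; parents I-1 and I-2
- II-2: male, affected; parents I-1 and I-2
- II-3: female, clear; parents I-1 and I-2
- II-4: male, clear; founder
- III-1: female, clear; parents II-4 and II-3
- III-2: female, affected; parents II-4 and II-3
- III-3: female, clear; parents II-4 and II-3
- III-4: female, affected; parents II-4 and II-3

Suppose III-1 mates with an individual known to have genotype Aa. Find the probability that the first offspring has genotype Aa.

II-4 is clear so carries A and passed a to III-2 (aa), so II-4 is Aa.
II-3 is clear so carries A and received a from I-2 (aa), so II-3 is Aa.
III-1 is a clear offspring of II-4 (Aa) × II-3 (Aa), whose cross gives 1/4 AA : 1/2 Aa : 1/4 aa; conditioning on being clear, III-1 is AA with probability 1/3, Aa with probability 2/3.
Summing over parental genotype combinations, P(offspring has genotype Aa) = 1/3·1/2 + 2/3·1/2 = 1/2.

1/2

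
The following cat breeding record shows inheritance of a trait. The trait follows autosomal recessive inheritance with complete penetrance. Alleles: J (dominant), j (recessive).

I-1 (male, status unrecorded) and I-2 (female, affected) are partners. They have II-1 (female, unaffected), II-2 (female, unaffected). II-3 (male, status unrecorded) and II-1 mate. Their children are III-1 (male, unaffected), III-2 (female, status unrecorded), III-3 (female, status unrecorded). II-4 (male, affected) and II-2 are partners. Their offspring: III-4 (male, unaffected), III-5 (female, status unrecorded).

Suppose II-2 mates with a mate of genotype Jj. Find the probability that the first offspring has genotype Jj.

1/2

II-2 is unaffected so carries J and received j from I-2 (jj), so II-2 is Jj.
The cross gives 1/4 JJ : 1/2 Jj : 1/4 jj, so P(offspring has genotype Jj) = 1/2.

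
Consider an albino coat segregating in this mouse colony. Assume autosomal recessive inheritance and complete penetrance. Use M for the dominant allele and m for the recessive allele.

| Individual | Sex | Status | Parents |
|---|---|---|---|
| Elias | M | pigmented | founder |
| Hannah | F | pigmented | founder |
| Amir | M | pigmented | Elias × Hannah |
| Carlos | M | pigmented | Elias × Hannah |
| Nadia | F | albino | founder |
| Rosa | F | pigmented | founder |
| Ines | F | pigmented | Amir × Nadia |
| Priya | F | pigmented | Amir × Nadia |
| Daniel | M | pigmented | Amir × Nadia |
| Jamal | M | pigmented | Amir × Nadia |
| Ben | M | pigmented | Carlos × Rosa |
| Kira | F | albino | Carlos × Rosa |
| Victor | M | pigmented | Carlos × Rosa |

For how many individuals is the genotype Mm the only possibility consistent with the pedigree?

Obligate heterozygotes: Carlos is pigmented so carries M and passed m to Kira (mm), so Carlos is Mm; Rosa is pigmented so carries M and passed m to Kira (mm), so Rosa is Mm; Ines is pigmented so carries M and received m from Nadia (mm), so Ines is Mm; Priya is pigmented so carries M and received m from Nadia (mm), so Priya is Mm; Daniel is pigmented so carries M and received m from Nadia (mm), so Daniel is Mm; Jamal is pigmented so carries M and received m from Nadia (mm), so Jamal is Mm.
Every other individual is either homozygous by phenotype or has at least one consistent homozygous assignment, so the count is 6.

6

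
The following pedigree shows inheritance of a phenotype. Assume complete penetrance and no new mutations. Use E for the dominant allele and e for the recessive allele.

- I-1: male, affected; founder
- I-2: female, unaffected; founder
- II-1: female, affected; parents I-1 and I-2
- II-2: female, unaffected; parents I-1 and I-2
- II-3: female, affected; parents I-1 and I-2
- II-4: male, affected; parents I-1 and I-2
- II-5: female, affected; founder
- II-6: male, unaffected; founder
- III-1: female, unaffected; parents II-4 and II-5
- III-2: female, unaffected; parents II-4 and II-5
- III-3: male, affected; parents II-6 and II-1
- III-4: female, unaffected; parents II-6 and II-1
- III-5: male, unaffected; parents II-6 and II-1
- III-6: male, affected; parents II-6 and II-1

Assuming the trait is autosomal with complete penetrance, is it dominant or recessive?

dominant

II-4 and II-5 are both affected yet have an unaffected child III-1. Under a recessive model two affected parents are homozygous and every child would be affected, so the trait cannot be recessive.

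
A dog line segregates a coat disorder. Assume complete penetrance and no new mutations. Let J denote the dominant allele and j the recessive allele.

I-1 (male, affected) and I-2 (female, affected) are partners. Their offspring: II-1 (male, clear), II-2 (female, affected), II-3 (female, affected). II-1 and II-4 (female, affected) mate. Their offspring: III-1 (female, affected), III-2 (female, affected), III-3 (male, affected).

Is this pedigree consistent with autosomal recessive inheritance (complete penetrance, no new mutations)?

Under autosomal recessive, II-1 (clear, male) cannot arise from I-1 (affected) × I-2 (affected).

No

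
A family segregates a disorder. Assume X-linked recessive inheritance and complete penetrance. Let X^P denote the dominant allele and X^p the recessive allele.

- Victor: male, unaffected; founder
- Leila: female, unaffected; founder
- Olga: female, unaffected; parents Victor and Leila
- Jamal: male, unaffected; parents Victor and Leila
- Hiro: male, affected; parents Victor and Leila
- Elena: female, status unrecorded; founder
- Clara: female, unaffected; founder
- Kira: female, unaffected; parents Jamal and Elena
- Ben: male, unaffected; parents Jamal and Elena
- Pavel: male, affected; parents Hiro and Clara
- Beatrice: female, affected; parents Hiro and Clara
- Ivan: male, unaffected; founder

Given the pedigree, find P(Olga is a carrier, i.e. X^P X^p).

1/2

Victor is unaffected, so Victor is X^P Y.
Leila is unaffected so carries P and passed p to Hiro (X^p Y), so Leila is X^P X^p.
Their cross gives offspring ratios 1/2 X^P X^P : 1/2 X^P X^p. Conditioning on Olga being unaffected, P(X^P X^p) = 1/2 / 1 = 1/2.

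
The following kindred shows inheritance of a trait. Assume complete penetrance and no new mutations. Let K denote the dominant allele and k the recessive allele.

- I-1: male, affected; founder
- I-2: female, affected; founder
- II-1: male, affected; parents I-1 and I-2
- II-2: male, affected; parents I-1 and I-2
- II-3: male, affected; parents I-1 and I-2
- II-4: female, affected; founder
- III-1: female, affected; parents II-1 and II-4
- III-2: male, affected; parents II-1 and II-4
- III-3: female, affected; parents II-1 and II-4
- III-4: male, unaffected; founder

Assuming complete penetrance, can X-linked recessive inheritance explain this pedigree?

A consistent assignment under X-linked recessive exists: I-1 X^k Y, I-2 X^k X^k, II-1 X^k Y, II-2 X^k Y, II-3 X^k Y, II-4 X^k X^k, III-1 X^k X^k, III-2 X^k Y, III-3 X^k X^k, III-4 X^K Y.
In this assignment every recorded phenotype matches its genotype and every non-founder's genotype is obtainable from its parents' genotypes, so the pedigree is consistent.

Yes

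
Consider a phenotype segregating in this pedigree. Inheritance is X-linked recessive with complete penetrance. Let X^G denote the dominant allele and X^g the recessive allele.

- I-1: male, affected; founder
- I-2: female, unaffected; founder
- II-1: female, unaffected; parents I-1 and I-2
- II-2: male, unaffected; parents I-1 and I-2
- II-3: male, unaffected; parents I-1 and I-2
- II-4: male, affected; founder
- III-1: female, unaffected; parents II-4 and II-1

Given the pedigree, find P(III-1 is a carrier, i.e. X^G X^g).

III-1 is unaffected so carries G and received g from II-4 (X^g Y), so III-1 is X^G X^g, giving P(X^G X^g) = 1.

1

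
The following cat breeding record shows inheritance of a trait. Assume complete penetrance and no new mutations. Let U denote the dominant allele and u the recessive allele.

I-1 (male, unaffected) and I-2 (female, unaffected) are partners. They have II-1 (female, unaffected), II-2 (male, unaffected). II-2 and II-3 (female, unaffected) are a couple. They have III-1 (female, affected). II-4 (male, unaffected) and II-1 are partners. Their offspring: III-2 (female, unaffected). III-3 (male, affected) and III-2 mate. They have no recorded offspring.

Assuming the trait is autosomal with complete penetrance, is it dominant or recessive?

II-2 and II-3 are both unaffected yet have an affected child III-1. Under dominance, an affected child requires at least one affected parent, so the trait cannot be dominant.

recessive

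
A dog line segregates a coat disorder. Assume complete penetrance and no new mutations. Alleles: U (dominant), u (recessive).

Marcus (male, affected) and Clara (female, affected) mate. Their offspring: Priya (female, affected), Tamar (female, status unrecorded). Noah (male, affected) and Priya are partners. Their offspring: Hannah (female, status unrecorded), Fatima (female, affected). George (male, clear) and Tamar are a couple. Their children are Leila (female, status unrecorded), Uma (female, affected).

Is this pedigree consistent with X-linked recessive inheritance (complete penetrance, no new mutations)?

No

Under X-linked recessive, Uma (affected, female) cannot arise from George (clear) × Tamar (unrecorded).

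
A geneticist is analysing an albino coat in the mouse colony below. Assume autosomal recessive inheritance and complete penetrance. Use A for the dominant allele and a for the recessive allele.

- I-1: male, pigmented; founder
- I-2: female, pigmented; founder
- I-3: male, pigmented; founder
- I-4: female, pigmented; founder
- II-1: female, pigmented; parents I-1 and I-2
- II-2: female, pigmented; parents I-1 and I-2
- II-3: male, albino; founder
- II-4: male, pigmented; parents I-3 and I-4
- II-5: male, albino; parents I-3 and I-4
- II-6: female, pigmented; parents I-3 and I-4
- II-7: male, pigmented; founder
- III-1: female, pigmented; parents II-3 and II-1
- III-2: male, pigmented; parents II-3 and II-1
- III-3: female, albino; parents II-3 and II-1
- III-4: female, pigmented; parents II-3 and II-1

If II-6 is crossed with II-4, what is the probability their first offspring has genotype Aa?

4/9

I-3 is pigmented so carries A and passed a to II-5 (aa), so I-3 is Aa.
I-4 is pigmented so carries A and passed a to II-5 (aa), so I-4 is Aa.
II-6 is a pigmented offspring of I-3 (Aa) × I-4 (Aa), whose cross gives 1/4 AA : 1/2 Aa : 1/4 aa; conditioning on being pigmented, II-6 is AA with probability 1/3, Aa with probability 2/3.
II-4 is a pigmented offspring of I-3 (Aa) × I-4 (Aa), whose cross gives 1/4 AA : 1/2 Aa : 1/4 aa; conditioning on being pigmented, II-4 is AA with probability 1/3, Aa with probability 2/3.
Summing over parental genotype combinations, P(offspring has genotype Aa) = 2/9·1/2 + 2/9·1/2 + 4/9·1/2 = 4/9.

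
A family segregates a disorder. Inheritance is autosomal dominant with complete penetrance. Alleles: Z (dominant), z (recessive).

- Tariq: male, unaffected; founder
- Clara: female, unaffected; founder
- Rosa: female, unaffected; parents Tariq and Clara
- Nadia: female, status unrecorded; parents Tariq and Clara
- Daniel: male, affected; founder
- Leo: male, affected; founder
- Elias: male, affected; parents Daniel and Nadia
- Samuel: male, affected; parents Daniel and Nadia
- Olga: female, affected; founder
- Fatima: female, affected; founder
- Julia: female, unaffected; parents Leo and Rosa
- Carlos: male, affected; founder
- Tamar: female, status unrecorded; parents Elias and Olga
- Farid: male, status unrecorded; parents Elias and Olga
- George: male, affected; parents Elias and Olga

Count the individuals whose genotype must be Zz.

3

Obligate heterozygotes: Leo is affected so carries Z and passed z to Julia (zz), so Leo is Zz; Elias is affected so carries Z and received z from Nadia (zz), so Elias is Zz; Samuel is affected so carries Z and received z from Nadia (zz), so Samuel is Zz.
Every other individual is either homozygous by phenotype or has at least one consistent homozygous assignment, so the count is 3.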